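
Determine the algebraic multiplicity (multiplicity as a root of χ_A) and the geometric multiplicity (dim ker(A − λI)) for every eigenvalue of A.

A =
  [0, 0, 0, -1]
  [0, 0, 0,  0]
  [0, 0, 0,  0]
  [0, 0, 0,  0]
λ = 0: alg = 4, geom = 3

Step 1 — factor the characteristic polynomial to read off the algebraic multiplicities:
  χ_A(x) = x^4

Step 2 — compute geometric multiplicities via the rank-nullity identity g(λ) = n − rank(A − λI):
  rank(A − (0)·I) = 1, so dim ker(A − (0)·I) = n − 1 = 3

Summary:
  λ = 0: algebraic multiplicity = 4, geometric multiplicity = 3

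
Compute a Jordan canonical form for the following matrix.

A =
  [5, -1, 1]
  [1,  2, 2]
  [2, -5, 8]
J_3(5)

The characteristic polynomial is
  det(x·I − A) = x^3 - 15*x^2 + 75*x - 125 = (x - 5)^3

Eigenvalues and multiplicities (the geometric multiplicity of λ is n − rank(A − λI), which equals the number of Jordan blocks for λ):
  λ = 5: algebraic multiplicity = 3, geometric multiplicity = 1

Determining the block sizes for each eigenvalue:
  λ = 5: one block (gm = 1), so the single block has size am = 3 → block sizes [3]

Assembling the blocks gives a Jordan form
J =
  [5, 1, 0]
  [0, 5, 1]
  [0, 0, 5]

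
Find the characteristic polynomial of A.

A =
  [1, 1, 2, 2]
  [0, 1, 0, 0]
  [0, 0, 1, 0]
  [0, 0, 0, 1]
x^4 - 4*x^3 + 6*x^2 - 4*x + 1

Expanding det(x·I − A) (e.g. by cofactor expansion or by noting that A is similar to its Jordan form J, which has the same characteristic polynomial as A) gives
  χ_A(x) = x^4 - 4*x^3 + 6*x^2 - 4*x + 1
which factors as (x - 1)^4. The eigenvalues (with algebraic multiplicities) are λ = 1 with multiplicity 4.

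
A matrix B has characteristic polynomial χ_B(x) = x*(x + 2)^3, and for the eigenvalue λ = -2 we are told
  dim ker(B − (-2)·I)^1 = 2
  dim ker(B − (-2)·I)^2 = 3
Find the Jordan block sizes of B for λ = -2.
Block sizes for λ = -2: [2, 1]

From the dimensions of kernels of powers, the number of Jordan blocks of size at least j is d_j − d_{j−1} where d_j = dim ker(N^j) (with d_0 = 0). Computing the differences gives [2, 1].
The number of blocks of size exactly k is (#blocks of size ≥ k) − (#blocks of size ≥ k + 1), so the partition is: 1 block(s) of size 1, 1 block(s) of size 2.
In nonincreasing order the block sizes are [2, 1].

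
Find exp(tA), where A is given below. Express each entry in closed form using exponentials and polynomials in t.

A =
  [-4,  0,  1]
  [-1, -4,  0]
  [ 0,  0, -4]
e^{tA} =
  [exp(-4*t), 0, t*exp(-4*t)]
  [-t*exp(-4*t), exp(-4*t), -t^2*exp(-4*t)/2]
  [0, 0, exp(-4*t)]

Strategy: write A = P · J · P⁻¹ where J is a Jordan canonical form, so e^{tA} = P · e^{tJ} · P⁻¹, and e^{tJ} can be computed block-by-block.

A has Jordan form
J =
  [-4,  1,  0]
  [ 0, -4,  1]
  [ 0,  0, -4]
(up to reordering of blocks).

Per-block formulas:
  For a 3×3 Jordan block J_3(-4): exp(t · J_3(-4)) = e^(-4t)·(I + t·N + (t^2/2)·N^2), where N is the 3×3 nilpotent shift.

After assembling e^{tJ} and conjugating by P, we get:

e^{tA} =
  [exp(-4*t), 0, t*exp(-4*t)]
  [-t*exp(-4*t), exp(-4*t), -t^2*exp(-4*t)/2]
  [0, 0, exp(-4*t)]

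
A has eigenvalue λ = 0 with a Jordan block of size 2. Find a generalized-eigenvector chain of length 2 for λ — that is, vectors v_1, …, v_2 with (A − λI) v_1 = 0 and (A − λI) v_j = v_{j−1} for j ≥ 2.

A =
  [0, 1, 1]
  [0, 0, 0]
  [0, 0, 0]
A Jordan chain for λ = 0 of length 2:
v_1 = (1, 0, 0)ᵀ
v_2 = (0, 1, 0)ᵀ

Let N = A − (0)·I. We want v_2 with N^2 v_2 = 0 but N^1 v_2 ≠ 0; then v_{j-1} := N · v_j for j = 2, …, 2.

Pick v_2 = (0, 1, 0)ᵀ.
Then v_1 = N · v_2 = (1, 0, 0)ᵀ.

Sanity check: (A − (0)·I) v_1 = (0, 0, 0)ᵀ = 0. ✓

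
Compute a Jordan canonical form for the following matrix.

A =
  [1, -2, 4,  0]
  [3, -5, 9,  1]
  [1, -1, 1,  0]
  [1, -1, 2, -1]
J_3(-1) ⊕ J_1(-1)

The characteristic polynomial is
  det(x·I − A) = x^4 + 4*x^3 + 6*x^2 + 4*x + 1 = (x + 1)^4

Eigenvalues and multiplicities (the geometric multiplicity of λ is n − rank(A − λI), which equals the number of Jordan blocks for λ):
  λ = -1: algebraic multiplicity = 4, geometric multiplicity = 2

Determining the block sizes for each eigenvalue:
  λ = -1: with am = 4 and gm = 2, the partition is not yet determined (e.g. several partitions of 4 into 2 parts exist). Let N = A − (-1)·I. Computing rank(N^1) = 2, rank(N^2) = 1, rank(N^3) = 0; the number of blocks of size ≥ j is rank(N^{j−1}) − rank(N^j), giving [2, 1, 1]. So we have 1 block(s) of size 3, 1 block(s) of size 1 → block sizes [3, 1]

Assembling the blocks gives a Jordan form
J =
  [-1,  1,  0,  0]
  [ 0, -1,  1,  0]
  [ 0,  0, -1,  0]
  [ 0,  0,  0, -1]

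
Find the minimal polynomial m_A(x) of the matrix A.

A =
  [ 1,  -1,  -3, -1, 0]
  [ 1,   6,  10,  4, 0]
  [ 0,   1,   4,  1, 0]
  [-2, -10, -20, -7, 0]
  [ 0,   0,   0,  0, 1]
x^3 - 3*x^2 + 3*x - 1

The characteristic polynomial is χ_A(x) = (x - 1)^5, so the eigenvalues are known. The minimal polynomial is
  m_A(x) = Π_λ (x − λ)^{k_λ}
where k_λ is the size of the *largest* Jordan block for λ (equivalently, the smallest k with (A − λI)^k v = 0 for every generalised eigenvector v of λ).

  λ = 1: largest Jordan block has size 3, contributing (x − 1)^3

So m_A(x) = (x - 1)^3 = x^3 - 3*x^2 + 3*x - 1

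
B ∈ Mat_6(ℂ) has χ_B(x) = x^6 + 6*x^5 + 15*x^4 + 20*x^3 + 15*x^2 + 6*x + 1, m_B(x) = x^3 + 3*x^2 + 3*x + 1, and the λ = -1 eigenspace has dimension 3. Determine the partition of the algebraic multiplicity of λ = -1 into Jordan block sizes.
Block sizes for λ = -1: [3, 2, 1]

Step 1 — from the characteristic polynomial, algebraic multiplicity of λ = -1 is 6. From dim ker(B − (-1)·I) = 3, there are exactly 3 Jordan blocks for λ = -1.
Step 2 — from the minimal polynomial, the factor (x + 1)^3 tells us the largest block for λ = -1 has size 3.
Step 3 — with total size 6, 3 blocks, and largest block 3, the block sizes (in nonincreasing order) are [3, 2, 1].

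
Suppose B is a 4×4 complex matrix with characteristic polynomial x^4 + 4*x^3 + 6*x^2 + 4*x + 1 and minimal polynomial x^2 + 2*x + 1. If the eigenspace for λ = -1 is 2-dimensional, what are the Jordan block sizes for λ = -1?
Block sizes for λ = -1: [2, 2]

Step 1 — from the characteristic polynomial, algebraic multiplicity of λ = -1 is 4. From dim ker(B − (-1)·I) = 2, there are exactly 2 Jordan blocks for λ = -1.
Step 2 — from the minimal polynomial, the factor (x + 1)^2 tells us the largest block for λ = -1 has size 2.
Step 3 — with total size 4, 2 blocks, and largest block 2, the block sizes (in nonincreasing order) are [2, 2].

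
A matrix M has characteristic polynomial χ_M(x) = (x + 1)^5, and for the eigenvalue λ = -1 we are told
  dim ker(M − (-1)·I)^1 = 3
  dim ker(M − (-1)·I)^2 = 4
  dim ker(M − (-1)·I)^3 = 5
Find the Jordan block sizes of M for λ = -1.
Block sizes for λ = -1: [3, 1, 1]

From the dimensions of kernels of powers, the number of Jordan blocks of size at least j is d_j − d_{j−1} where d_j = dim ker(N^j) (with d_0 = 0). Computing the differences gives [3, 1, 1].
The number of blocks of size exactly k is (#blocks of size ≥ k) − (#blocks of size ≥ k + 1), so the partition is: 2 block(s) of size 1, 1 block(s) of size 3.
In nonincreasing order the block sizes are [3, 1, 1].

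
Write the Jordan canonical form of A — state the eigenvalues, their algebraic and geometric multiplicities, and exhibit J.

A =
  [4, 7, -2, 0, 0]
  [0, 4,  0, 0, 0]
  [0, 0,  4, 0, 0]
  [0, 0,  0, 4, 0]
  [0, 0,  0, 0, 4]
J_2(4) ⊕ J_1(4) ⊕ J_1(4) ⊕ J_1(4)

The characteristic polynomial is
  det(x·I − A) = x^5 - 20*x^4 + 160*x^3 - 640*x^2 + 1280*x - 1024 = (x - 4)^5

Eigenvalues and multiplicities (the geometric multiplicity of λ is n − rank(A − λI), which equals the number of Jordan blocks for λ):
  λ = 4: algebraic multiplicity = 5, geometric multiplicity = 4

Determining the block sizes for each eigenvalue:
  λ = 4: 4 blocks summing to 5 forces exactly one block of size 2 and the rest size 1 → block sizes [2, 1, 1, 1]

Assembling the blocks gives a Jordan form
J =
  [4, 1, 0, 0, 0]
  [0, 4, 0, 0, 0]
  [0, 0, 4, 0, 0]
  [0, 0, 0, 4, 0]
  [0, 0, 0, 0, 4]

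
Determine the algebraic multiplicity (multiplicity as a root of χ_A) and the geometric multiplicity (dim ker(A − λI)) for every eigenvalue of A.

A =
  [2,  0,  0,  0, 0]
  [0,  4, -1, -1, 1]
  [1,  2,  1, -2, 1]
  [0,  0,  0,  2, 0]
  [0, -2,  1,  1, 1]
λ = 2: alg = 5, geom = 3

Step 1 — factor the characteristic polynomial to read off the algebraic multiplicities:
  χ_A(x) = (x - 2)^5

Step 2 — compute geometric multiplicities via the rank-nullity identity g(λ) = n − rank(A − λI):
  rank(A − (2)·I) = 2, so dim ker(A − (2)·I) = n − 2 = 3

Summary:
  λ = 2: algebraic multiplicity = 5, geometric multiplicity = 3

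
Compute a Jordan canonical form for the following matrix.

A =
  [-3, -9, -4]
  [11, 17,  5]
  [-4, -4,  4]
J_3(6)

The characteristic polynomial is
  det(x·I − A) = x^3 - 18*x^2 + 108*x - 216 = (x - 6)^3

Eigenvalues and multiplicities (the geometric multiplicity of λ is n − rank(A − λI), which equals the number of Jordan blocks for λ):
  λ = 6: algebraic multiplicity = 3, geometric multiplicity = 1

Determining the block sizes for each eigenvalue:
  λ = 6: one block (gm = 1), so the single block has size am = 3 → block sizes [3]

Assembling the blocks gives a Jordan form
J =
  [6, 1, 0]
  [0, 6, 1]
  [0, 0, 6]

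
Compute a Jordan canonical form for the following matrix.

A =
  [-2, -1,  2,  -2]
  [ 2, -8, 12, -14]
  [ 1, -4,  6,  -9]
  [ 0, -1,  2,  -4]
J_2(-2) ⊕ J_2(-2)

The characteristic polynomial is
  det(x·I − A) = x^4 + 8*x^3 + 24*x^2 + 32*x + 16 = (x + 2)^4

Eigenvalues and multiplicities (the geometric multiplicity of λ is n − rank(A − λI), which equals the number of Jordan blocks for λ):
  λ = -2: algebraic multiplicity = 4, geometric multiplicity = 2

Determining the block sizes for each eigenvalue:
  λ = -2: with am = 4 and gm = 2, the partition is not yet determined (e.g. several partitions of 4 into 2 parts exist). Let N = A − (-2)·I. Computing rank(N^1) = 2, rank(N^2) = 0; the number of blocks of size ≥ j is rank(N^{j−1}) − rank(N^j), giving [2, 2]. So we have 2 block(s) of size 2 → block sizes [2, 2]

Assembling the blocks gives a Jordan form
J =
  [-2,  1,  0,  0]
  [ 0, -2,  0,  0]
  [ 0,  0, -2,  1]
  [ 0,  0,  0, -2]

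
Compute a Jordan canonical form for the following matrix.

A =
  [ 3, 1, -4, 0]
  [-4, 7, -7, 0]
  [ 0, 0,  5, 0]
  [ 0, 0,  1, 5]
J_3(5) ⊕ J_1(5)

The characteristic polynomial is
  det(x·I − A) = x^4 - 20*x^3 + 150*x^2 - 500*x + 625 = (x - 5)^4

Eigenvalues and multiplicities (the geometric multiplicity of λ is n − rank(A − λI), which equals the number of Jordan blocks for λ):
  λ = 5: algebraic multiplicity = 4, geometric multiplicity = 2

Determining the block sizes for each eigenvalue:
  λ = 5: with am = 4 and gm = 2, the partition is not yet determined (e.g. several partitions of 4 into 2 parts exist). Let N = A − (5)·I. Computing rank(N^1) = 2, rank(N^2) = 1, rank(N^3) = 0; the number of blocks of size ≥ j is rank(N^{j−1}) − rank(N^j), giving [2, 1, 1]. So we have 1 block(s) of size 3, 1 block(s) of size 1 → block sizes [3, 1]

Assembling the blocks gives a Jordan form
J =
  [5, 1, 0, 0]
  [0, 5, 1, 0]
  [0, 0, 5, 0]
  [0, 0, 0, 5]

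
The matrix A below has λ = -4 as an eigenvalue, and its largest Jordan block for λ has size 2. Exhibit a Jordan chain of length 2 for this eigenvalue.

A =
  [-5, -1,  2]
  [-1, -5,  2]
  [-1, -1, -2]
A Jordan chain for λ = -4 of length 2:
v_1 = (-1, -1, -1)ᵀ
v_2 = (1, 0, 0)ᵀ

Let N = A − (-4)·I. We want v_2 with N^2 v_2 = 0 but N^1 v_2 ≠ 0; then v_{j-1} := N · v_j for j = 2, …, 2.

Pick v_2 = (1, 0, 0)ᵀ.
Then v_1 = N · v_2 = (-1, -1, -1)ᵀ.

Sanity check: (A − (-4)·I) v_1 = (0, 0, 0)ᵀ = 0. ✓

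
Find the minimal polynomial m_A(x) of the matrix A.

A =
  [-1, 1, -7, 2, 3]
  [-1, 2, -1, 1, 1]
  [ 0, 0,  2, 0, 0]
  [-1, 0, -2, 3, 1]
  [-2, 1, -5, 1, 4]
x^3 - 6*x^2 + 12*x - 8

The characteristic polynomial is χ_A(x) = (x - 2)^5, so the eigenvalues are known. The minimal polynomial is
  m_A(x) = Π_λ (x − λ)^{k_λ}
where k_λ is the size of the *largest* Jordan block for λ (equivalently, the smallest k with (A − λI)^k v = 0 for every generalised eigenvector v of λ).

  λ = 2: largest Jordan block has size 3, contributing (x − 2)^3

So m_A(x) = (x - 2)^3 = x^3 - 6*x^2 + 12*x - 8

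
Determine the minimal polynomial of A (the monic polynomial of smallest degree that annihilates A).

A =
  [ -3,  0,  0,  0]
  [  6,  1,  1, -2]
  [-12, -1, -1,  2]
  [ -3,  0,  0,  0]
x^3 + 3*x^2

The characteristic polynomial is χ_A(x) = x^3*(x + 3), so the eigenvalues are known. The minimal polynomial is
  m_A(x) = Π_λ (x − λ)^{k_λ}
where k_λ is the size of the *largest* Jordan block for λ (equivalently, the smallest k with (A − λI)^k v = 0 for every generalised eigenvector v of λ).

  λ = -3: largest Jordan block has size 1, contributing (x + 3)
  λ = 0: largest Jordan block has size 2, contributing (x − 0)^2

So m_A(x) = x^2*(x + 3) = x^3 + 3*x^2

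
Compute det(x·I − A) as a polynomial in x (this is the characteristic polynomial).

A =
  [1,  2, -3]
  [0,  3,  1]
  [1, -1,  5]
x^3 - 9*x^2 + 27*x - 27

Expanding det(x·I − A) (e.g. by cofactor expansion or by noting that A is similar to its Jordan form J, which has the same characteristic polynomial as A) gives
  χ_A(x) = x^3 - 9*x^2 + 27*x - 27
which factors as (x - 3)^3. The eigenvalues (with algebraic multiplicities) are λ = 3 with multiplicity 3.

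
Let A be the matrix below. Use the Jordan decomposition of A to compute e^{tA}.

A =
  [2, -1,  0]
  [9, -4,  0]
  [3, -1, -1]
e^{tA} =
  [3*t*exp(-t) + exp(-t), -t*exp(-t), 0]
  [9*t*exp(-t), -3*t*exp(-t) + exp(-t), 0]
  [3*t*exp(-t), -t*exp(-t), exp(-t)]

Strategy: write A = P · J · P⁻¹ where J is a Jordan canonical form, so e^{tA} = P · e^{tJ} · P⁻¹, and e^{tJ} can be computed block-by-block.

A has Jordan form
J =
  [-1,  1,  0]
  [ 0, -1,  0]
  [ 0,  0, -1]
(up to reordering of blocks).

Per-block formulas:
  For a 1×1 block at λ = -1: exp(t · [-1]) = [e^(-1t)].
  For a 2×2 Jordan block J_2(-1): exp(t · J_2(-1)) = e^(-1t)·(I + t·N), where N is the 2×2 nilpotent shift.

After assembling e^{tJ} and conjugating by P, we get:

e^{tA} =
  [3*t*exp(-t) + exp(-t), -t*exp(-t), 0]
  [9*t*exp(-t), -3*t*exp(-t) + exp(-t), 0]
  [3*t*exp(-t), -t*exp(-t), exp(-t)]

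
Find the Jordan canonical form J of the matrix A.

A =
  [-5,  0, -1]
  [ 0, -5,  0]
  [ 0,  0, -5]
J_2(-5) ⊕ J_1(-5)

The characteristic polynomial is
  det(x·I − A) = x^3 + 15*x^2 + 75*x + 125 = (x + 5)^3

Eigenvalues and multiplicities (the geometric multiplicity of λ is n − rank(A − λI), which equals the number of Jordan blocks for λ):
  λ = -5: algebraic multiplicity = 3, geometric multiplicity = 2

Determining the block sizes for each eigenvalue:
  λ = -5: 2 blocks summing to 3 forces exactly one block of size 2 and the rest size 1 → block sizes [2, 1]

Assembling the blocks gives a Jordan form
J =
  [-5,  1,  0]
  [ 0, -5,  0]
  [ 0,  0, -5]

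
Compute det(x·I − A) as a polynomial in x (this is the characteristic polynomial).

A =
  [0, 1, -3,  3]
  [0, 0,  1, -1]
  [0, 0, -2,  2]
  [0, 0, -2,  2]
x^4

Expanding det(x·I − A) (e.g. by cofactor expansion or by noting that A is similar to its Jordan form J, which has the same characteristic polynomial as A) gives
  χ_A(x) = x^4
which factors as x^4. The eigenvalues (with algebraic multiplicities) are λ = 0 with multiplicity 4.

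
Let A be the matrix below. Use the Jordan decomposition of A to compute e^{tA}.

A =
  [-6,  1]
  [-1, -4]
e^{tA} =
  [-t*exp(-5*t) + exp(-5*t), t*exp(-5*t)]
  [-t*exp(-5*t), t*exp(-5*t) + exp(-5*t)]

Strategy: write A = P · J · P⁻¹ where J is a Jordan canonical form, so e^{tA} = P · e^{tJ} · P⁻¹, and e^{tJ} can be computed block-by-block.

A has Jordan form
J =
  [-5,  1]
  [ 0, -5]
(up to reordering of blocks).

Per-block formulas:
  For a 2×2 Jordan block J_2(-5): exp(t · J_2(-5)) = e^(-5t)·(I + t·N), where N is the 2×2 nilpotent shift.

After assembling e^{tJ} and conjugating by P, we get:

e^{tA} =
  [-t*exp(-5*t) + exp(-5*t), t*exp(-5*t)]
  [-t*exp(-5*t), t*exp(-5*t) + exp(-5*t)]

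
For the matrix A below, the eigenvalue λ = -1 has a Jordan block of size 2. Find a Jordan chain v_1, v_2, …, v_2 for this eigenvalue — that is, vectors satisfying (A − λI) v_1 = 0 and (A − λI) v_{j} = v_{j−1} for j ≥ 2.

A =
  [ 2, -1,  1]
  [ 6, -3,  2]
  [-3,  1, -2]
A Jordan chain for λ = -1 of length 2:
v_1 = (3, 6, -3)ᵀ
v_2 = (1, 0, 0)ᵀ

Let N = A − (-1)·I. We want v_2 with N^2 v_2 = 0 but N^1 v_2 ≠ 0; then v_{j-1} := N · v_j for j = 2, …, 2.

Pick v_2 = (1, 0, 0)ᵀ.
Then v_1 = N · v_2 = (3, 6, -3)ᵀ.

Sanity check: (A − (-1)·I) v_1 = (0, 0, 0)ᵀ = 0. ✓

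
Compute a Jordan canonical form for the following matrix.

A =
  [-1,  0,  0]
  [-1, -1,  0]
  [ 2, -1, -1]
J_3(-1)

The characteristic polynomial is
  det(x·I − A) = x^3 + 3*x^2 + 3*x + 1 = (x + 1)^3

Eigenvalues and multiplicities (the geometric multiplicity of λ is n − rank(A − λI), which equals the number of Jordan blocks for λ):
  λ = -1: algebraic multiplicity = 3, geometric multiplicity = 1

Determining the block sizes for each eigenvalue:
  λ = -1: one block (gm = 1), so the single block has size am = 3 → block sizes [3]

Assembling the blocks gives a Jordan form
J =
  [-1,  1,  0]
  [ 0, -1,  1]
  [ 0,  0, -1]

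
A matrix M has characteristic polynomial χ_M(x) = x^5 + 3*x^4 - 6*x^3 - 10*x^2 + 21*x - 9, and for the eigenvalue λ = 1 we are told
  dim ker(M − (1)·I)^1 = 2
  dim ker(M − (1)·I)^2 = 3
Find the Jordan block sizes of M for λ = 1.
Block sizes for λ = 1: [2, 1]

From the dimensions of kernels of powers, the number of Jordan blocks of size at least j is d_j − d_{j−1} where d_j = dim ker(N^j) (with d_0 = 0). Computing the differences gives [2, 1].
The number of blocks of size exactly k is (#blocks of size ≥ k) − (#blocks of size ≥ k + 1), so the partition is: 1 block(s) of size 1, 1 block(s) of size 2.
In nonincreasing order the block sizes are [2, 1].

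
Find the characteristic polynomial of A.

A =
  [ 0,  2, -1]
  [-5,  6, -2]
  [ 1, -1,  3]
x^3 - 9*x^2 + 27*x - 27

Expanding det(x·I − A) (e.g. by cofactor expansion or by noting that A is similar to its Jordan form J, which has the same characteristic polynomial as A) gives
  χ_A(x) = x^3 - 9*x^2 + 27*x - 27
which factors as (x - 3)^3. The eigenvalues (with algebraic multiplicities) are λ = 3 with multiplicity 3.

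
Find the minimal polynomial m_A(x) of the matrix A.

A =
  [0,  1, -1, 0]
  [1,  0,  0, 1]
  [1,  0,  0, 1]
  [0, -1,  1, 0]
x^2

The characteristic polynomial is χ_A(x) = x^4, so the eigenvalues are known. The minimal polynomial is
  m_A(x) = Π_λ (x − λ)^{k_λ}
where k_λ is the size of the *largest* Jordan block for λ (equivalently, the smallest k with (A − λI)^k v = 0 for every generalised eigenvector v of λ).

  λ = 0: largest Jordan block has size 2, contributing (x − 0)^2

So m_A(x) = x^2 = x^2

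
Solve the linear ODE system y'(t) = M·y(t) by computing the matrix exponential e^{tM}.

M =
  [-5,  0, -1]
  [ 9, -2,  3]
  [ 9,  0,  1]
e^{tM} =
  [-3*t*exp(-2*t) + exp(-2*t), 0, -t*exp(-2*t)]
  [9*t*exp(-2*t), exp(-2*t), 3*t*exp(-2*t)]
  [9*t*exp(-2*t), 0, 3*t*exp(-2*t) + exp(-2*t)]

Strategy: write M = P · J · P⁻¹ where J is a Jordan canonical form, so e^{tM} = P · e^{tJ} · P⁻¹, and e^{tJ} can be computed block-by-block.

M has Jordan form
J =
  [-2,  1,  0]
  [ 0, -2,  0]
  [ 0,  0, -2]
(up to reordering of blocks).

Per-block formulas:
  For a 1×1 block at λ = -2: exp(t · [-2]) = [e^(-2t)].
  For a 2×2 Jordan block J_2(-2): exp(t · J_2(-2)) = e^(-2t)·(I + t·N), where N is the 2×2 nilpotent shift.

After assembling e^{tJ} and conjugating by P, we get:

e^{tM} =
  [-3*t*exp(-2*t) + exp(-2*t), 0, -t*exp(-2*t)]
  [9*t*exp(-2*t), exp(-2*t), 3*t*exp(-2*t)]
  [9*t*exp(-2*t), 0, 3*t*exp(-2*t) + exp(-2*t)]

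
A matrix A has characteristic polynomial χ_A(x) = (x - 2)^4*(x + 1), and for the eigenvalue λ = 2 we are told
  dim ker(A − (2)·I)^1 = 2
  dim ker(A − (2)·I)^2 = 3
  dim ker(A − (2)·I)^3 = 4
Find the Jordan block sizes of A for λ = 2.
Block sizes for λ = 2: [3, 1]

From the dimensions of kernels of powers, the number of Jordan blocks of size at least j is d_j − d_{j−1} where d_j = dim ker(N^j) (with d_0 = 0). Computing the differences gives [2, 1, 1].
The number of blocks of size exactly k is (#blocks of size ≥ k) − (#blocks of size ≥ k + 1), so the partition is: 1 block(s) of size 1, 1 block(s) of size 3.
In nonincreasing order the block sizes are [3, 1].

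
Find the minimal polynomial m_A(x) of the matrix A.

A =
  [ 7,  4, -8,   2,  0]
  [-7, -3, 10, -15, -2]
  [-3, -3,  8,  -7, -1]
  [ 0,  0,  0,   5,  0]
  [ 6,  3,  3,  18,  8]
x^2 - 10*x + 25

The characteristic polynomial is χ_A(x) = (x - 5)^5, so the eigenvalues are known. The minimal polynomial is
  m_A(x) = Π_λ (x − λ)^{k_λ}
where k_λ is the size of the *largest* Jordan block for λ (equivalently, the smallest k with (A − λI)^k v = 0 for every generalised eigenvector v of λ).

  λ = 5: largest Jordan block has size 2, contributing (x − 5)^2

So m_A(x) = (x - 5)^2 = x^2 - 10*x + 25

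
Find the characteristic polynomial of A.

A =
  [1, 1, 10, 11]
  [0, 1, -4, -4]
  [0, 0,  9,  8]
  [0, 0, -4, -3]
x^4 - 8*x^3 + 18*x^2 - 16*x + 5

Expanding det(x·I − A) (e.g. by cofactor expansion or by noting that A is similar to its Jordan form J, which has the same characteristic polynomial as A) gives
  χ_A(x) = x^4 - 8*x^3 + 18*x^2 - 16*x + 5
which factors as (x - 5)*(x - 1)^3. The eigenvalues (with algebraic multiplicities) are λ = 1 with multiplicity 3, λ = 5 with multiplicity 1.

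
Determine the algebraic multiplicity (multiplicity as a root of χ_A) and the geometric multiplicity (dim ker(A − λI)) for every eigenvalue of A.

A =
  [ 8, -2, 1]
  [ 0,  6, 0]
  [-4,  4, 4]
λ = 6: alg = 3, geom = 2

Step 1 — factor the characteristic polynomial to read off the algebraic multiplicities:
  χ_A(x) = (x - 6)^3

Step 2 — compute geometric multiplicities via the rank-nullity identity g(λ) = n − rank(A − λI):
  rank(A − (6)·I) = 1, so dim ker(A − (6)·I) = n − 1 = 2

Summary:
  λ = 6: algebraic multiplicity = 3, geometric multiplicity = 2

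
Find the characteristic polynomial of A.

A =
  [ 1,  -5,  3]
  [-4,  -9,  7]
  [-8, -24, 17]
x^3 - 9*x^2 + 27*x - 27

Expanding det(x·I − A) (e.g. by cofactor expansion or by noting that A is similar to its Jordan form J, which has the same characteristic polynomial as A) gives
  χ_A(x) = x^3 - 9*x^2 + 27*x - 27
which factors as (x - 3)^3. The eigenvalues (with algebraic multiplicities) are λ = 3 with multiplicity 3.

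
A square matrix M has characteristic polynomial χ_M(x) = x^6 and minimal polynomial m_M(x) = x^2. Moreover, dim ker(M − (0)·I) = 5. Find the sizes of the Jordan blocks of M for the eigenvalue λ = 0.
Block sizes for λ = 0: [2, 1, 1, 1, 1]

Step 1 — from the characteristic polynomial, algebraic multiplicity of λ = 0 is 6. From dim ker(M − (0)·I) = 5, there are exactly 5 Jordan blocks for λ = 0.
Step 2 — from the minimal polynomial, the factor (x − 0)^2 tells us the largest block for λ = 0 has size 2.
Step 3 — with total size 6, 5 blocks, and largest block 2, the block sizes (in nonincreasing order) are [2, 1, 1, 1, 1].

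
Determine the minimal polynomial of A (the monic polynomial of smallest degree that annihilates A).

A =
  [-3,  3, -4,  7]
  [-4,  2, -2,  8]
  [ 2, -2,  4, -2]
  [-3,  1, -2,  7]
x^3 - 8*x^2 + 20*x - 16

The characteristic polynomial is χ_A(x) = (x - 4)*(x - 2)^3, so the eigenvalues are known. The minimal polynomial is
  m_A(x) = Π_λ (x − λ)^{k_λ}
where k_λ is the size of the *largest* Jordan block for λ (equivalently, the smallest k with (A − λI)^k v = 0 for every generalised eigenvector v of λ).

  λ = 2: largest Jordan block has size 2, contributing (x − 2)^2
  λ = 4: largest Jordan block has size 1, contributing (x − 4)

So m_A(x) = (x - 4)*(x - 2)^2 = x^3 - 8*x^2 + 20*x - 16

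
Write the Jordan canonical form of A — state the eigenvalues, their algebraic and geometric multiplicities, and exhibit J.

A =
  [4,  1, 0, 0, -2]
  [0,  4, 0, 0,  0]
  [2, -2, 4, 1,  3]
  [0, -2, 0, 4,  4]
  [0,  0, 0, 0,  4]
J_2(4) ⊕ J_2(4) ⊕ J_1(4)

The characteristic polynomial is
  det(x·I − A) = x^5 - 20*x^4 + 160*x^3 - 640*x^2 + 1280*x - 1024 = (x - 4)^5

Eigenvalues and multiplicities (the geometric multiplicity of λ is n − rank(A − λI), which equals the number of Jordan blocks for λ):
  λ = 4: algebraic multiplicity = 5, geometric multiplicity = 3

Determining the block sizes for each eigenvalue:
  λ = 4: with am = 5 and gm = 3, the partition is not yet determined (e.g. several partitions of 5 into 3 parts exist). Let N = A − (4)·I. Computing rank(N^1) = 2, rank(N^2) = 0; the number of blocks of size ≥ j is rank(N^{j−1}) − rank(N^j), giving [3, 2]. So we have 2 block(s) of size 2, 1 block(s) of size 1 → block sizes [2, 2, 1]

Assembling the blocks gives a Jordan form
J =
  [4, 1, 0, 0, 0]
  [0, 4, 0, 0, 0]
  [0, 0, 4, 1, 0]
  [0, 0, 0, 4, 0]
  [0, 0, 0, 0, 4]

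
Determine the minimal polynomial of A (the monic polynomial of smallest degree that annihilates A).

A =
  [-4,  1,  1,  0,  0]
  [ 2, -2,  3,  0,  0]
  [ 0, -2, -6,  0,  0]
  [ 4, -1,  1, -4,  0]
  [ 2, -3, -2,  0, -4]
x^3 + 12*x^2 + 48*x + 64

The characteristic polynomial is χ_A(x) = (x + 4)^5, so the eigenvalues are known. The minimal polynomial is
  m_A(x) = Π_λ (x − λ)^{k_λ}
where k_λ is the size of the *largest* Jordan block for λ (equivalently, the smallest k with (A − λI)^k v = 0 for every generalised eigenvector v of λ).

  λ = -4: largest Jordan block has size 3, contributing (x + 4)^3

So m_A(x) = (x + 4)^3 = x^3 + 12*x^2 + 48*x + 64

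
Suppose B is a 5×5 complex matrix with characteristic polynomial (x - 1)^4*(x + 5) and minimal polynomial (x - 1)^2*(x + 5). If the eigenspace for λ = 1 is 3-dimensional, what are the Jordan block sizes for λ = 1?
Block sizes for λ = 1: [2, 1, 1]

Step 1 — from the characteristic polynomial, algebraic multiplicity of λ = 1 is 4. From dim ker(B − (1)·I) = 3, there are exactly 3 Jordan blocks for λ = 1.
Step 2 — from the minimal polynomial, the factor (x − 1)^2 tells us the largest block for λ = 1 has size 2.
Step 3 — with total size 4, 3 blocks, and largest block 2, the block sizes (in nonincreasing order) are [2, 1, 1].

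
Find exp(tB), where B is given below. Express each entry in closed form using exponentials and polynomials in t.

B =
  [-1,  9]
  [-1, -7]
e^{tB} =
  [3*t*exp(-4*t) + exp(-4*t), 9*t*exp(-4*t)]
  [-t*exp(-4*t), -3*t*exp(-4*t) + exp(-4*t)]

Strategy: write B = P · J · P⁻¹ where J is a Jordan canonical form, so e^{tB} = P · e^{tJ} · P⁻¹, and e^{tJ} can be computed block-by-block.

B has Jordan form
J =
  [-4,  1]
  [ 0, -4]
(up to reordering of blocks).

Per-block formulas:
  For a 2×2 Jordan block J_2(-4): exp(t · J_2(-4)) = e^(-4t)·(I + t·N), where N is the 2×2 nilpotent shift.

After assembling e^{tJ} and conjugating by P, we get:

e^{tB} =
  [3*t*exp(-4*t) + exp(-4*t), 9*t*exp(-4*t)]
  [-t*exp(-4*t), -3*t*exp(-4*t) + exp(-4*t)]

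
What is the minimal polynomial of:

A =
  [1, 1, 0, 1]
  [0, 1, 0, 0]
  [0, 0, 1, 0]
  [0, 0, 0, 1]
x^2 - 2*x + 1

The characteristic polynomial is χ_A(x) = (x - 1)^4, so the eigenvalues are known. The minimal polynomial is
  m_A(x) = Π_λ (x − λ)^{k_λ}
where k_λ is the size of the *largest* Jordan block for λ (equivalently, the smallest k with (A − λI)^k v = 0 for every generalised eigenvector v of λ).

  λ = 1: largest Jordan block has size 2, contributing (x − 1)^2

So m_A(x) = (x - 1)^2 = x^2 - 2*x + 1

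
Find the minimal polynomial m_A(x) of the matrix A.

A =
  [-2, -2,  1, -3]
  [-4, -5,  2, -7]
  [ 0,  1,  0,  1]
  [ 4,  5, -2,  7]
x^2

The characteristic polynomial is χ_A(x) = x^4, so the eigenvalues are known. The minimal polynomial is
  m_A(x) = Π_λ (x − λ)^{k_λ}
where k_λ is the size of the *largest* Jordan block for λ (equivalently, the smallest k with (A − λI)^k v = 0 for every generalised eigenvector v of λ).

  λ = 0: largest Jordan block has size 2, contributing (x − 0)^2

So m_A(x) = x^2 = x^2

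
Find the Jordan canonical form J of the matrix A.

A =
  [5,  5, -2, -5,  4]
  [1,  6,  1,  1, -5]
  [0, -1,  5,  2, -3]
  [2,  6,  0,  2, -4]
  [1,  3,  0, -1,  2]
J_3(4) ⊕ J_1(4) ⊕ J_1(4)

The characteristic polynomial is
  det(x·I − A) = x^5 - 20*x^4 + 160*x^3 - 640*x^2 + 1280*x - 1024 = (x - 4)^5

Eigenvalues and multiplicities (the geometric multiplicity of λ is n − rank(A − λI), which equals the number of Jordan blocks for λ):
  λ = 4: algebraic multiplicity = 5, geometric multiplicity = 3

Determining the block sizes for each eigenvalue:
  λ = 4: with am = 5 and gm = 3, the partition is not yet determined (e.g. several partitions of 5 into 3 parts exist). Let N = A − (4)·I. Computing rank(N^1) = 2, rank(N^2) = 1, rank(N^3) = 0; the number of blocks of size ≥ j is rank(N^{j−1}) − rank(N^j), giving [3, 1, 1]. So we have 1 block(s) of size 3, 2 block(s) of size 1 → block sizes [3, 1, 1]

Assembling the blocks gives a Jordan form
J =
  [4, 1, 0, 0, 0]
  [0, 4, 1, 0, 0]
  [0, 0, 4, 0, 0]
  [0, 0, 0, 4, 0]
  [0, 0, 0, 0, 4]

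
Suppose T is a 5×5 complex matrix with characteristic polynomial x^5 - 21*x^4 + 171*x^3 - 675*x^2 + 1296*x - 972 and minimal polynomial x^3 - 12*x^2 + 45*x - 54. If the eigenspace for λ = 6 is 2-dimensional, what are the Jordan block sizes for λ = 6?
Block sizes for λ = 6: [1, 1]

Step 1 — from the characteristic polynomial, algebraic multiplicity of λ = 6 is 2. From dim ker(T − (6)·I) = 2, there are exactly 2 Jordan blocks for λ = 6.
Step 2 — from the minimal polynomial, the factor (x − 6) tells us the largest block for λ = 6 has size 1.
Step 3 — with total size 2, 2 blocks, and largest block 1, the block sizes (in nonincreasing order) are [1, 1].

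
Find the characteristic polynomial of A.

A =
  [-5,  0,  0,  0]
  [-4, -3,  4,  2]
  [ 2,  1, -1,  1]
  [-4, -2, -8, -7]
x^4 + 16*x^3 + 94*x^2 + 240*x + 225

Expanding det(x·I − A) (e.g. by cofactor expansion or by noting that A is similar to its Jordan form J, which has the same characteristic polynomial as A) gives
  χ_A(x) = x^4 + 16*x^3 + 94*x^2 + 240*x + 225
which factors as (x + 3)^2*(x + 5)^2. The eigenvalues (with algebraic multiplicities) are λ = -5 with multiplicity 2, λ = -3 with multiplicity 2.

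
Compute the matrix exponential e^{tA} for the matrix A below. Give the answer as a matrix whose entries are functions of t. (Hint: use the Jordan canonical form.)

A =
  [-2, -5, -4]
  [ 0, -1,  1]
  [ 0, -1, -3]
e^{tA} =
  [exp(-2*t), -t^2*exp(-2*t)/2 - 5*t*exp(-2*t), -t^2*exp(-2*t)/2 - 4*t*exp(-2*t)]
  [0, t*exp(-2*t) + exp(-2*t), t*exp(-2*t)]
  [0, -t*exp(-2*t), -t*exp(-2*t) + exp(-2*t)]

Strategy: write A = P · J · P⁻¹ where J is a Jordan canonical form, so e^{tA} = P · e^{tJ} · P⁻¹, and e^{tJ} can be computed block-by-block.

A has Jordan form
J =
  [-2,  1,  0]
  [ 0, -2,  1]
  [ 0,  0, -2]
(up to reordering of blocks).

Per-block formulas:
  For a 3×3 Jordan block J_3(-2): exp(t · J_3(-2)) = e^(-2t)·(I + t·N + (t^2/2)·N^2), where N is the 3×3 nilpotent shift.

After assembling e^{tJ} and conjugating by P, we get:

e^{tA} =
  [exp(-2*t), -t^2*exp(-2*t)/2 - 5*t*exp(-2*t), -t^2*exp(-2*t)/2 - 4*t*exp(-2*t)]
  [0, t*exp(-2*t) + exp(-2*t), t*exp(-2*t)]
  [0, -t*exp(-2*t), -t*exp(-2*t) + exp(-2*t)]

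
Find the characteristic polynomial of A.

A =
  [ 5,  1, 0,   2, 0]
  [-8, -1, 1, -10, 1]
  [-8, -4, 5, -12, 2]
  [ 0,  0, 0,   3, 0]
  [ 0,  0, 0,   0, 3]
x^5 - 15*x^4 + 90*x^3 - 270*x^2 + 405*x - 243

Expanding det(x·I − A) (e.g. by cofactor expansion or by noting that A is similar to its Jordan form J, which has the same characteristic polynomial as A) gives
  χ_A(x) = x^5 - 15*x^4 + 90*x^3 - 270*x^2 + 405*x - 243
which factors as (x - 3)^5. The eigenvalues (with algebraic multiplicities) are λ = 3 with multiplicity 5.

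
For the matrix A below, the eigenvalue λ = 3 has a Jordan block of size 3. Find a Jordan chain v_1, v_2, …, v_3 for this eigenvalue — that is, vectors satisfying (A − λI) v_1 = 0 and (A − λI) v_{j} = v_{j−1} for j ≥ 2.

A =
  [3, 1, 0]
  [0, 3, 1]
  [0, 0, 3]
A Jordan chain for λ = 3 of length 3:
v_1 = (1, 0, 0)ᵀ
v_2 = (0, 1, 0)ᵀ
v_3 = (0, 0, 1)ᵀ

Let N = A − (3)·I. We want v_3 with N^3 v_3 = 0 but N^2 v_3 ≠ 0; then v_{j-1} := N · v_j for j = 3, …, 2.

Pick v_3 = (0, 0, 1)ᵀ.
Then v_2 = N · v_3 = (0, 1, 0)ᵀ.
Then v_1 = N · v_2 = (1, 0, 0)ᵀ.

Sanity check: (A − (3)·I) v_1 = (0, 0, 0)ᵀ = 0. ✓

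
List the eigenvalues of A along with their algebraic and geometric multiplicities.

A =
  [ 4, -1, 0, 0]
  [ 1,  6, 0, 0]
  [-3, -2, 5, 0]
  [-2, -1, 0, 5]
λ = 5: alg = 4, geom = 2

Step 1 — factor the characteristic polynomial to read off the algebraic multiplicities:
  χ_A(x) = (x - 5)^4

Step 2 — compute geometric multiplicities via the rank-nullity identity g(λ) = n − rank(A − λI):
  rank(A − (5)·I) = 2, so dim ker(A − (5)·I) = n − 2 = 2

Summary:
  λ = 5: algebraic multiplicity = 4, geometric multiplicity = 2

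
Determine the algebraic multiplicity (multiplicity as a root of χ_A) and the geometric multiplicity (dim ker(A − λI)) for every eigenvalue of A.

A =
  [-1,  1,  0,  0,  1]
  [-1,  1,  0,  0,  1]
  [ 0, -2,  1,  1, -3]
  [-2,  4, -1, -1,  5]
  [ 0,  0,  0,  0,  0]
λ = 0: alg = 5, geom = 3

Step 1 — factor the characteristic polynomial to read off the algebraic multiplicities:
  χ_A(x) = x^5

Step 2 — compute geometric multiplicities via the rank-nullity identity g(λ) = n − rank(A − λI):
  rank(A − (0)·I) = 2, so dim ker(A − (0)·I) = n − 2 = 3

Summary:
  λ = 0: algebraic multiplicity = 5, geometric multiplicity = 3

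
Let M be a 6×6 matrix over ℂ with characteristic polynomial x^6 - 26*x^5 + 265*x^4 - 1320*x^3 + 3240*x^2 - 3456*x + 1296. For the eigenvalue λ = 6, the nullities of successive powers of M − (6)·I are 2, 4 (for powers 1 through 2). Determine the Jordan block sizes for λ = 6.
Block sizes for λ = 6: [2, 2]

From the dimensions of kernels of powers, the number of Jordan blocks of size at least j is d_j − d_{j−1} where d_j = dim ker(N^j) (with d_0 = 0). Computing the differences gives [2, 2].
The number of blocks of size exactly k is (#blocks of size ≥ k) − (#blocks of size ≥ k + 1), so the partition is: 2 block(s) of size 2.
In nonincreasing order the block sizes are [2, 2].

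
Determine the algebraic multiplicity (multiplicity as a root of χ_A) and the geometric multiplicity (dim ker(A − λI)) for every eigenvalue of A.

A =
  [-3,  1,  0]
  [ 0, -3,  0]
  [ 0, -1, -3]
λ = -3: alg = 3, geom = 2

Step 1 — factor the characteristic polynomial to read off the algebraic multiplicities:
  χ_A(x) = (x + 3)^3

Step 2 — compute geometric multiplicities via the rank-nullity identity g(λ) = n − rank(A − λI):
  rank(A − (-3)·I) = 1, so dim ker(A − (-3)·I) = n − 1 = 2

Summary:
  λ = -3: algebraic multiplicity = 3, geometric multiplicity = 2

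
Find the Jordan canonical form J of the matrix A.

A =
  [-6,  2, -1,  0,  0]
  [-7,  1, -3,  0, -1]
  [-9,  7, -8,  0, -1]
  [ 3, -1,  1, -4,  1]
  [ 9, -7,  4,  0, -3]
J_3(-4) ⊕ J_1(-4) ⊕ J_1(-4)

The characteristic polynomial is
  det(x·I − A) = x^5 + 20*x^4 + 160*x^3 + 640*x^2 + 1280*x + 1024 = (x + 4)^5

Eigenvalues and multiplicities (the geometric multiplicity of λ is n − rank(A − λI), which equals the number of Jordan blocks for λ):
  λ = -4: algebraic multiplicity = 5, geometric multiplicity = 3

Determining the block sizes for each eigenvalue:
  λ = -4: with am = 5 and gm = 3, the partition is not yet determined (e.g. several partitions of 5 into 3 parts exist). Let N = A − (-4)·I. Computing rank(N^1) = 2, rank(N^2) = 1, rank(N^3) = 0; the number of blocks of size ≥ j is rank(N^{j−1}) − rank(N^j), giving [3, 1, 1]. So we have 1 block(s) of size 3, 2 block(s) of size 1 → block sizes [3, 1, 1]

Assembling the blocks gives a Jordan form
J =
  [-4,  1,  0,  0,  0]
  [ 0, -4,  1,  0,  0]
  [ 0,  0, -4,  0,  0]
  [ 0,  0,  0, -4,  0]
  [ 0,  0,  0,  0, -4]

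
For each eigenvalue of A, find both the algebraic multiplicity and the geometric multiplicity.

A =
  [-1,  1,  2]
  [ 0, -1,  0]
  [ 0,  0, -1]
λ = -1: alg = 3, geom = 2

Step 1 — factor the characteristic polynomial to read off the algebraic multiplicities:
  χ_A(x) = (x + 1)^3

Step 2 — compute geometric multiplicities via the rank-nullity identity g(λ) = n − rank(A − λI):
  rank(A − (-1)·I) = 1, so dim ker(A − (-1)·I) = n − 1 = 2

Summary:
  λ = -1: algebraic multiplicity = 3, geometric multiplicity = 2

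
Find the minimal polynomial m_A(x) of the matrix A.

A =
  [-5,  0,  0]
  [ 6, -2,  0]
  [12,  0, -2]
x^2 + 7*x + 10

The characteristic polynomial is χ_A(x) = (x + 2)^2*(x + 5), so the eigenvalues are known. The minimal polynomial is
  m_A(x) = Π_λ (x − λ)^{k_λ}
where k_λ is the size of the *largest* Jordan block for λ (equivalently, the smallest k with (A − λI)^k v = 0 for every generalised eigenvector v of λ).

  λ = -5: largest Jordan block has size 1, contributing (x + 5)
  λ = -2: largest Jordan block has size 1, contributing (x + 2)

So m_A(x) = (x + 2)*(x + 5) = x^2 + 7*x + 10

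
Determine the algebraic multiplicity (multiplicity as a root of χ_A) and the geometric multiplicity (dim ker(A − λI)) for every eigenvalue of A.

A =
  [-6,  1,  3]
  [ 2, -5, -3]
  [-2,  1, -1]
λ = -4: alg = 3, geom = 2

Step 1 — factor the characteristic polynomial to read off the algebraic multiplicities:
  χ_A(x) = (x + 4)^3

Step 2 — compute geometric multiplicities via the rank-nullity identity g(λ) = n − rank(A − λI):
  rank(A − (-4)·I) = 1, so dim ker(A − (-4)·I) = n − 1 = 2

Summary:
  λ = -4: algebraic multiplicity = 3, geometric multiplicity = 2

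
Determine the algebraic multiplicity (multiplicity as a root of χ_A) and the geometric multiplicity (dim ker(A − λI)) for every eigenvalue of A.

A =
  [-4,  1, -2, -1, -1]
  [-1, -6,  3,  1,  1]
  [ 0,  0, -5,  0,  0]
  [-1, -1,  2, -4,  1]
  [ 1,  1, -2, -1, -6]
λ = -5: alg = 5, geom = 3

Step 1 — factor the characteristic polynomial to read off the algebraic multiplicities:
  χ_A(x) = (x + 5)^5

Step 2 — compute geometric multiplicities via the rank-nullity identity g(λ) = n − rank(A − λI):
  rank(A − (-5)·I) = 2, so dim ker(A − (-5)·I) = n − 2 = 3

Summary:
  λ = -5: algebraic multiplicity = 5, geometric multiplicity = 3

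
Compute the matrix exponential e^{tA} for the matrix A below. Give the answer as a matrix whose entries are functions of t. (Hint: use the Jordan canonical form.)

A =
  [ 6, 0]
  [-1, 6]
e^{tA} =
  [exp(6*t), 0]
  [-t*exp(6*t), exp(6*t)]

Strategy: write A = P · J · P⁻¹ where J is a Jordan canonical form, so e^{tA} = P · e^{tJ} · P⁻¹, and e^{tJ} can be computed block-by-block.

A has Jordan form
J =
  [6, 1]
  [0, 6]
(up to reordering of blocks).

Per-block formulas:
  For a 2×2 Jordan block J_2(6): exp(t · J_2(6)) = e^(6t)·(I + t·N), where N is the 2×2 nilpotent shift.

After assembling e^{tJ} and conjugating by P, we get:

e^{tA} =
  [exp(6*t), 0]
  [-t*exp(6*t), exp(6*t)]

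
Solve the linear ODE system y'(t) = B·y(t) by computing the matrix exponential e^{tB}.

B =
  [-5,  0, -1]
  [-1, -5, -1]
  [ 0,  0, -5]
e^{tB} =
  [exp(-5*t), 0, -t*exp(-5*t)]
  [-t*exp(-5*t), exp(-5*t), t^2*exp(-5*t)/2 - t*exp(-5*t)]
  [0, 0, exp(-5*t)]

Strategy: write B = P · J · P⁻¹ where J is a Jordan canonical form, so e^{tB} = P · e^{tJ} · P⁻¹, and e^{tJ} can be computed block-by-block.

B has Jordan form
J =
  [-5,  1,  0]
  [ 0, -5,  1]
  [ 0,  0, -5]
(up to reordering of blocks).

Per-block formulas:
  For a 3×3 Jordan block J_3(-5): exp(t · J_3(-5)) = e^(-5t)·(I + t·N + (t^2/2)·N^2), where N is the 3×3 nilpotent shift.

After assembling e^{tJ} and conjugating by P, we get:

e^{tB} =
  [exp(-5*t), 0, -t*exp(-5*t)]
  [-t*exp(-5*t), exp(-5*t), t^2*exp(-5*t)/2 - t*exp(-5*t)]
  [0, 0, exp(-5*t)]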